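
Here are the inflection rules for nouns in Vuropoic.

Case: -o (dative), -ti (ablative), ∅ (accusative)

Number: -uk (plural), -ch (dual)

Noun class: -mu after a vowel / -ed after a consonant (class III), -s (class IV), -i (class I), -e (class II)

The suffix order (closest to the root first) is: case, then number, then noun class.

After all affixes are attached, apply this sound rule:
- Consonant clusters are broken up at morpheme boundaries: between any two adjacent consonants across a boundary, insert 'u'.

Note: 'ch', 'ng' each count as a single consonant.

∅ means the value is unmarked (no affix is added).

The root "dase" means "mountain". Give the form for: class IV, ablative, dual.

Attach case ablative -ti → daseti.
Attach number dual -ch → dasetich.
Attach noun class class IV -s → dasetichs.
Apply epenthesis: dasetichs → dasetichus.

dasetichus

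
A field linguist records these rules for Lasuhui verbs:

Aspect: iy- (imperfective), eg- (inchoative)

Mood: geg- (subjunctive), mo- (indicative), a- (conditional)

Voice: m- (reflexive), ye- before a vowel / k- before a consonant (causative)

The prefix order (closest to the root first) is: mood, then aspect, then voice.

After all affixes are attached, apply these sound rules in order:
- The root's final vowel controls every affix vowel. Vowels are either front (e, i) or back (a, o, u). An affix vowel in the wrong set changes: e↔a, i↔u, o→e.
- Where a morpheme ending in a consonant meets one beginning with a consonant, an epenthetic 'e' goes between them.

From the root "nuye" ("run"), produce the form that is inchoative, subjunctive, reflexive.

Attach mood subjunctive geg- → gegnuye.
Attach aspect inchoative eg- → eggegnuye.
Attach voice reflexive m- → meggegnuye.
Vowel harmony: no change.
Apply epenthesis: meggegnuye → megegegenuye.

megegegenuye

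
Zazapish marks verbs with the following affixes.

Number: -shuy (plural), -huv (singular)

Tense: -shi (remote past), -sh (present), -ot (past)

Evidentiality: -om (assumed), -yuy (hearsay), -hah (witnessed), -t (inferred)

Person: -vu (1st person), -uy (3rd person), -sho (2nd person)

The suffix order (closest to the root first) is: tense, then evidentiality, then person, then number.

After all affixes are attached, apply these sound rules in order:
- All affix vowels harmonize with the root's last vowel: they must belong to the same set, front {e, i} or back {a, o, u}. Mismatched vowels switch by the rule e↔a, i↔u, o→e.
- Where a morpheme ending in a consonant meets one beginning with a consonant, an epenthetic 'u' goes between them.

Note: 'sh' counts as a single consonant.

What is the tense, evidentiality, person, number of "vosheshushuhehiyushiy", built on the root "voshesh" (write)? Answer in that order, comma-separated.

Segment: voshesh-sh-hah-uy-shuy.
tense: -sh → present.
evidentiality: -hah → witnessed.
person: -uy → 3rd person.
number: -shuy → plural.

present, witnessed, 3rd person, plural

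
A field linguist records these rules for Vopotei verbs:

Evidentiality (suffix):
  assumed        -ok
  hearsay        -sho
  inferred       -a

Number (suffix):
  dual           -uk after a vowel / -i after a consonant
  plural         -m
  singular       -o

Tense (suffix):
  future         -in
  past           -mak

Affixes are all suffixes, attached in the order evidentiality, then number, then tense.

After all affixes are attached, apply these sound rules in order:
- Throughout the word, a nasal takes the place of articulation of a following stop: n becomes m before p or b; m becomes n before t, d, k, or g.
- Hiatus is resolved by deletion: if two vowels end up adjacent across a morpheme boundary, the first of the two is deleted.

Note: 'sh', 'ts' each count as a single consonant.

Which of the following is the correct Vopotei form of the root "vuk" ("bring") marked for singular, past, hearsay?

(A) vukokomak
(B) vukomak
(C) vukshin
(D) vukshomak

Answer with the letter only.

D

Attach evidentiality hearsay -sho → vuksho.
Attach number singular -o → vukshoo.
Attach tense past -mak → vukshoomak.
Nasal assimilation: no change.
Apply vowel deletion: vukshoomak → vukshomak.
So the correct form is vukshomak, option (D).
(C) vukshin is wrong: it uses future instead of past for tense.
(A) vukokomak is wrong: it uses assumed instead of hearsay for evidentiality.
(B) vukomak is wrong: it uses inferred instead of hearsay for evidentiality.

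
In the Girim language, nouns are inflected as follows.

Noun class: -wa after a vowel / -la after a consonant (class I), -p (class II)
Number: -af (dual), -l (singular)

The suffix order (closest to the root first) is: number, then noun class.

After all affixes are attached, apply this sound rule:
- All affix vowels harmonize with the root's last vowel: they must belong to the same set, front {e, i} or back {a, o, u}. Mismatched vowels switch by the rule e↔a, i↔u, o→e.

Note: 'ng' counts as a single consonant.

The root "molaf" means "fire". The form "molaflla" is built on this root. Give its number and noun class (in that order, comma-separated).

singular, class I

Segment: molaf-l-la.
number: -l → singular.
noun class: -wa/la → class I.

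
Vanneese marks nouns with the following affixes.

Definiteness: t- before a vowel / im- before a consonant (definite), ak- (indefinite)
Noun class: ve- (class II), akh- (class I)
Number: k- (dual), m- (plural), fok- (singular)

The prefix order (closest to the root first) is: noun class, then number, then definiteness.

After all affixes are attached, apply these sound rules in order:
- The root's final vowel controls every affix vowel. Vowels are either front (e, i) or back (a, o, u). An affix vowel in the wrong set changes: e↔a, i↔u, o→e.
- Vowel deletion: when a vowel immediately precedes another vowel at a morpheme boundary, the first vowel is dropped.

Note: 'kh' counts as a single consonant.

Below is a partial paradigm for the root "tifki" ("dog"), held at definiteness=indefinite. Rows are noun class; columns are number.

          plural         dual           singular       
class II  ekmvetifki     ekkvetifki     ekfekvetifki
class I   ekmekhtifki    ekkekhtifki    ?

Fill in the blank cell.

ekfekekhtifki

Attach noun class class I akh- → akhtifki.
Attach number singular fok- → fokakhtifki.
Attach definiteness indefinite ak- → akfokakhtifki.
Apply vowel harmony: akfokakhtifki → ekfekekhtifki.
Vowel deletion: no change.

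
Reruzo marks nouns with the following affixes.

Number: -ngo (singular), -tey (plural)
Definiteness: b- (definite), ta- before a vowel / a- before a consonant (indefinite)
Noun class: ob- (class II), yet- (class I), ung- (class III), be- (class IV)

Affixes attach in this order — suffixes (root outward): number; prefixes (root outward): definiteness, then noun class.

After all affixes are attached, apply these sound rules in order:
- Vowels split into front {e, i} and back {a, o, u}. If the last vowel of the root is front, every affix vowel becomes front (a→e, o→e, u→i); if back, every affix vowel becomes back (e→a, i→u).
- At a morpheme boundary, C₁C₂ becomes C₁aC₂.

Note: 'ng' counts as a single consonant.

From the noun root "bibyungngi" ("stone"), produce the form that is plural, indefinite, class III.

ingebibyungngitey

Attach number plural -tey → bibyungngitey.
Attach definiteness indefinite a- (before consonant 'b') → abibyungngitey.
Attach noun class class III ung- → ungabibyungngitey.
Apply vowel harmony: ungabibyungngitey → ingebibyungngitey.
Epenthesis: no change.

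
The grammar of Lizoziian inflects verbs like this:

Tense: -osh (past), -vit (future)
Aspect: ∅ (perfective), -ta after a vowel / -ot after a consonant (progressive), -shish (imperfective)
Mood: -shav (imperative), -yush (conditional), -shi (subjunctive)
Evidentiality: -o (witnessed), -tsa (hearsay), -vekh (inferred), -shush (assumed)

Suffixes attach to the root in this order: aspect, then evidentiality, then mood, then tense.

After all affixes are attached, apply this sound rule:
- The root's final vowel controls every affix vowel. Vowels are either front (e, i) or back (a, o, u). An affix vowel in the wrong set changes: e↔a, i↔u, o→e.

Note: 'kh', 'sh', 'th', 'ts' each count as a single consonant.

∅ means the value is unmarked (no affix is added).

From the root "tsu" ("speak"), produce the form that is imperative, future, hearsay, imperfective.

tsushushtsashavvut

Attach aspect imperfective -shish → tsushish.
Attach evidentiality hearsay -tsa → tsushishtsa.
Attach mood imperative -shav → tsushishtsashav.
Attach tense future -vit → tsushishtsashavvit.
Apply vowel harmony: tsushishtsashavvit → tsushushtsashavvut.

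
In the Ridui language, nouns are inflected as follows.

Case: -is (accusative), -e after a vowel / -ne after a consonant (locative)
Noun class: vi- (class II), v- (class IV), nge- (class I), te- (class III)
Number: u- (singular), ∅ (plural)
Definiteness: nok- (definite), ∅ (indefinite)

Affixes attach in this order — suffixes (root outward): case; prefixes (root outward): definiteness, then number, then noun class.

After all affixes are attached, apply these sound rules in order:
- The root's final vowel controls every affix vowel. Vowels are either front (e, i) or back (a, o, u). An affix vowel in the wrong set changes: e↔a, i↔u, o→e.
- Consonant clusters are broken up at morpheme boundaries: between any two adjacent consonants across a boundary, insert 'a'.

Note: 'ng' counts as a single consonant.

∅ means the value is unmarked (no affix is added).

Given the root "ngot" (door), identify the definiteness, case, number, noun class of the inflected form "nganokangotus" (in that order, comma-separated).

definite, accusative, plural, class I

Segment: nge-nok-ngot-is.
definiteness: nok- → definite.
case: -is → accusative.
number: ∅ → plural.
noun class: nge- → class I.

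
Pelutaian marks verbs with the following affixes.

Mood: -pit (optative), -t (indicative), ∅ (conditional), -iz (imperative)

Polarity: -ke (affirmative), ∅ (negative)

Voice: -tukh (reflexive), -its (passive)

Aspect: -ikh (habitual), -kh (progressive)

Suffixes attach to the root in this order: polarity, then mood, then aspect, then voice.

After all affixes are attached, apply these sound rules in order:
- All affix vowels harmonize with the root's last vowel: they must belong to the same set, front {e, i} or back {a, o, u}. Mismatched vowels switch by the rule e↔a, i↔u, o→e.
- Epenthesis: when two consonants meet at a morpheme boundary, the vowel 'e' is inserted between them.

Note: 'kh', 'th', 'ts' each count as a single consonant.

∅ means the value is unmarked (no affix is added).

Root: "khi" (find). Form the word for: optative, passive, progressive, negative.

khipitekhits

polarity = negative: zero marking, form stays khi.
Attach mood optative -pit → khipit.
Attach aspect progressive -kh → khipitkh.
Attach voice passive -its → khipitkhits.
Vowel harmony: no change.
Apply epenthesis: khipitkhits → khipitekhits.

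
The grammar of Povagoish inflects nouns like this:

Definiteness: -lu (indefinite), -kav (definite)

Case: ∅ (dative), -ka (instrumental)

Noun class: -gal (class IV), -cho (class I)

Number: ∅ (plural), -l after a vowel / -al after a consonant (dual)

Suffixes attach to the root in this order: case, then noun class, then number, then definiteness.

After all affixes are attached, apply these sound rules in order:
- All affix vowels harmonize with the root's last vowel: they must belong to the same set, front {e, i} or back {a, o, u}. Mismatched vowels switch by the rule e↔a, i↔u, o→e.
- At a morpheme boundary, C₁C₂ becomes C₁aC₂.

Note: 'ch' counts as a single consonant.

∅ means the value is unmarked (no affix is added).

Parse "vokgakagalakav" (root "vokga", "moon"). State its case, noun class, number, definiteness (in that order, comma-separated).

Segment: vokga-ka-gal-kav.
case: -ka → instrumental.
noun class: -gal → class IV.
number: ∅ → plural.
definiteness: -kav → definite.

instrumental, class IV, plural, definite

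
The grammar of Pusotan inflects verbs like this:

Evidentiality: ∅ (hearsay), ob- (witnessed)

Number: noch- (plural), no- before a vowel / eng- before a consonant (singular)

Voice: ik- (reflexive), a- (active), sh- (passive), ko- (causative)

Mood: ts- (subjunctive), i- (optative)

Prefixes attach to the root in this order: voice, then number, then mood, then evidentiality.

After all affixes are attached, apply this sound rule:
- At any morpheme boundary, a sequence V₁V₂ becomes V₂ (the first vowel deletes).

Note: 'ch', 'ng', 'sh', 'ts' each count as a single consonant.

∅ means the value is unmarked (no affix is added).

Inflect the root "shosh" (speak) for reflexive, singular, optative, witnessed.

obinikshosh

Attach voice reflexive ik- → ikshosh.
Attach number singular no- (before vowel 'i') → noikshosh.
Attach mood optative i- → inoikshosh.
Attach evidentiality witnessed ob- → obinoikshosh.
Apply vowel deletion: obinoikshosh → obinikshosh.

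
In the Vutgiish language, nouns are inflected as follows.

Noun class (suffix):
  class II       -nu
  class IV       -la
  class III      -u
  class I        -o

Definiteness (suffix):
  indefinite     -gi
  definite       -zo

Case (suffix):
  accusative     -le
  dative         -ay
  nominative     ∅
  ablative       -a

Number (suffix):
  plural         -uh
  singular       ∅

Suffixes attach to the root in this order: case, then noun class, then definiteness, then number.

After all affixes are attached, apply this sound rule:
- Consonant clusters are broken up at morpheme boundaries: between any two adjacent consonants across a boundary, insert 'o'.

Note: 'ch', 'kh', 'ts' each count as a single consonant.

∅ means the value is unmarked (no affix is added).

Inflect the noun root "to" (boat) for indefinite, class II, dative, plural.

toayonugiuh

Attach case dative -ay → toay.
Attach noun class class II -nu → toaynu.
Attach definiteness indefinite -gi → toaynugi.
Attach number plural -uh → toaynugiuh.
Apply epenthesis: toaynugiuh → toayonugiuh.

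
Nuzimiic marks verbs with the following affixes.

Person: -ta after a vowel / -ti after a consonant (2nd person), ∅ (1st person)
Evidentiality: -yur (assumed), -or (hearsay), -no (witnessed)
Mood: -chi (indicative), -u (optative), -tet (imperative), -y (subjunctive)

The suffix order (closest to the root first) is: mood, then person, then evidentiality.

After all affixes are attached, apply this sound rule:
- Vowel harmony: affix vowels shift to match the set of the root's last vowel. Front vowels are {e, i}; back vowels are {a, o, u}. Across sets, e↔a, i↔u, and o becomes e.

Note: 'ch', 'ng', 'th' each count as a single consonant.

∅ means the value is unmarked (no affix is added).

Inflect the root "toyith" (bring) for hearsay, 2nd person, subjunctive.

Attach mood subjunctive -y → toyithy.
Attach person 2nd person -ti (after consonant 'y') → toyithyti.
Attach evidentiality hearsay -or → toyithytior.
Apply vowel harmony: toyithytior → toyithytier.

toyithytier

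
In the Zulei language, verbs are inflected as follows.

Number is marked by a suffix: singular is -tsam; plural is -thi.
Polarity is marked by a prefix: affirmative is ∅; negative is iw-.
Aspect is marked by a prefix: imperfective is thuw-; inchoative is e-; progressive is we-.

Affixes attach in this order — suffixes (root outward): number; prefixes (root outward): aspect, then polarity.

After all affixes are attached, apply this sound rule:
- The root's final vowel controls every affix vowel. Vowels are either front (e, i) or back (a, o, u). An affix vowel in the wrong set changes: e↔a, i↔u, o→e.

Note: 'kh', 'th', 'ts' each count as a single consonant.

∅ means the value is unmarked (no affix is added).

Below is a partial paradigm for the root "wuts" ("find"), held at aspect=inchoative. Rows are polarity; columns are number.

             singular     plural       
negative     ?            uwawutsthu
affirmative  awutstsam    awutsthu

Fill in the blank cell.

uwawutstsam

Attach aspect inchoative e- → ewuts.
Attach polarity negative iw- → iwewuts.
Attach number singular -tsam → iwewutstsam.
Apply vowel harmony: iwewutstsam → uwawutstsam.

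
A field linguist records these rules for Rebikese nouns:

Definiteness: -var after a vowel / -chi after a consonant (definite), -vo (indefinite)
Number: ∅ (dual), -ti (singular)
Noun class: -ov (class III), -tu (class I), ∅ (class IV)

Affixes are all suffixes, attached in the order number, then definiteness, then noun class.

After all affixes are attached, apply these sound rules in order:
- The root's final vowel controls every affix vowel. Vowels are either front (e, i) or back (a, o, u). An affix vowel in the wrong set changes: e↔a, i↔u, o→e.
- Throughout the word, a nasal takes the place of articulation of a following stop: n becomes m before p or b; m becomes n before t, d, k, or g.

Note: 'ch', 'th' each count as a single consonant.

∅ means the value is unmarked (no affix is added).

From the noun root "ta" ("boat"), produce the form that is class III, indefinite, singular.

Attach number singular -ti → tati.
Attach definiteness indefinite -vo → tativo.
Attach noun class class III -ov → tativoov.
Apply vowel harmony: tativoov → tatuvoov.
Nasal assimilation: no change.

tatuvoov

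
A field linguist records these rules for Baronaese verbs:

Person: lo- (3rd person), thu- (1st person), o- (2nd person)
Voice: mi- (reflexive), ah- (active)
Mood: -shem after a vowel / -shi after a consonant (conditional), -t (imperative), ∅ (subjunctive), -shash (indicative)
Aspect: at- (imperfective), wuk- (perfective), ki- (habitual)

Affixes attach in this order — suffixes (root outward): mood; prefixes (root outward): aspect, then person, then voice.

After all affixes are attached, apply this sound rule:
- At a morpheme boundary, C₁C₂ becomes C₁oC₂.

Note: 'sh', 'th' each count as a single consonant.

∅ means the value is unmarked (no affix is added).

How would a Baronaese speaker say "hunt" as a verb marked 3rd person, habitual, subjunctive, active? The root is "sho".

Attach aspect habitual ki- → kisho.
Attach person 3rd person lo- → lokisho.
Attach voice active ah- → ahlokisho.
mood = subjunctive: zero marking, form stays ahlokisho.
Apply epenthesis: ahlokisho → aholokisho.

aholokisho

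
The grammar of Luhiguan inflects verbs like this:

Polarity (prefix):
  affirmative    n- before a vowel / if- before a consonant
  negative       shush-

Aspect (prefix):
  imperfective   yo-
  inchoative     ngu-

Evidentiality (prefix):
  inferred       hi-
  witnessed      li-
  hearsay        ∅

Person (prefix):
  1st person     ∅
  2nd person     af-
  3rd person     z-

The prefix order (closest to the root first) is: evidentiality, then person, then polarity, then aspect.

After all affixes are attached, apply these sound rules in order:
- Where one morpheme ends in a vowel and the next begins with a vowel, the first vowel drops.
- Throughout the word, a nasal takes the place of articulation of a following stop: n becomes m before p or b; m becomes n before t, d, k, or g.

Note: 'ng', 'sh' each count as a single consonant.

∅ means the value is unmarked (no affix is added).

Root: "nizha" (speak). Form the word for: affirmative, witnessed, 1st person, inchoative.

ngiflinizha

Attach evidentiality witnessed li- → linizha.
person = 1st person: zero marking, form stays linizha.
Attach polarity affirmative if- (before consonant 'l') → iflinizha.
Attach aspect inchoative ngu- → nguiflinizha.
Apply vowel deletion: nguiflinizha → ngiflinizha.
Nasal assimilation: no change.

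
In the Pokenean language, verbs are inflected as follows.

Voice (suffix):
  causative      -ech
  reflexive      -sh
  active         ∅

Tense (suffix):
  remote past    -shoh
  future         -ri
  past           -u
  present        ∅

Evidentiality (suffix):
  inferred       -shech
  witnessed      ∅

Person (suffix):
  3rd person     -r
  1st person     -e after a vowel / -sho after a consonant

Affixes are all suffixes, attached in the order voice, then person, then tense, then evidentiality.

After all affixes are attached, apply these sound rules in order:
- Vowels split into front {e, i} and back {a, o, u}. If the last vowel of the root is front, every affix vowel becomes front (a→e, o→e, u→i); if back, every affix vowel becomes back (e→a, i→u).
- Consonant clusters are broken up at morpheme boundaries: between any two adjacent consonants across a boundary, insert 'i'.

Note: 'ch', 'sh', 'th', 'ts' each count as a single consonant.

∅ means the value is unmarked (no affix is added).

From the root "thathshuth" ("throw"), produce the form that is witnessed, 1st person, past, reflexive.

thathshuthishishou

Attach voice reflexive -sh → thathshuthsh.
Attach person 1st person -sho (after consonant 'sh') → thathshuthshsho.
Attach tense past -u → thathshuthshshou.
evidentiality = witnessed: zero marking, form stays thathshuthshshou.
Vowel harmony: no change.
Apply epenthesis: thathshuthshshou → thathshuthishishou.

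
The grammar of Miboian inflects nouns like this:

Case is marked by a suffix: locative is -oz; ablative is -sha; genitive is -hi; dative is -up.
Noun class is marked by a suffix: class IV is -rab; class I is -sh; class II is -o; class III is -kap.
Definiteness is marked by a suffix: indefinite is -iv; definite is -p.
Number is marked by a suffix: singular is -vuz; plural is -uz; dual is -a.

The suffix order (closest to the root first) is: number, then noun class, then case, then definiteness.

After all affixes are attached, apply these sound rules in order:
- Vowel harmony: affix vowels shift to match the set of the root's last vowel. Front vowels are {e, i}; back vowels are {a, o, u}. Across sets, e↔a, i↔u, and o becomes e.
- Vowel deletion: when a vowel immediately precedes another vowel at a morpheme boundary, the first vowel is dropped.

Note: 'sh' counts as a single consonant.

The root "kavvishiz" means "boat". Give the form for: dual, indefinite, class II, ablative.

Attach number dual -a → kavvishiza.
Attach noun class class II -o → kavvishizao.
Attach case ablative -sha → kavvishizaosha.
Attach definiteness indefinite -iv → kavvishizaoshaiv.
Apply vowel harmony: kavvishizaoshaiv → kavvishizeesheiv.
Apply vowel deletion: kavvishizeesheiv → kavvishizeshiv.

kavvishizeshiv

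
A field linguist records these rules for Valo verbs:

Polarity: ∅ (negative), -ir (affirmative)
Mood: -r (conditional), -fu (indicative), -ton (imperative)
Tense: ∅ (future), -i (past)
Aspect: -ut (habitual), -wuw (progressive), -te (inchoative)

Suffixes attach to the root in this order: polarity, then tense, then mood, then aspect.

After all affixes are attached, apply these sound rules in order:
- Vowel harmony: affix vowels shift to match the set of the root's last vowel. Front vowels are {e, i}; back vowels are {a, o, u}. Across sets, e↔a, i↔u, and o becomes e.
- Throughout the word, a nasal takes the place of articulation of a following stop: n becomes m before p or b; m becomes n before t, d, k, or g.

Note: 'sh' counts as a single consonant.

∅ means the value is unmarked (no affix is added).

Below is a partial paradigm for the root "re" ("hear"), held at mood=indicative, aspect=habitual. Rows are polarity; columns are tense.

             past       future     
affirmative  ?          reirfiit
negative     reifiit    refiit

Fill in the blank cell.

Attach polarity affirmative -ir → reir.
Attach tense past -i → reiri.
Attach mood indicative -fu → reirifu.
Attach aspect habitual -ut → reirifuut.
Apply vowel harmony: reirifuut → reirifiit.
Nasal assimilation: no change.

reirifiit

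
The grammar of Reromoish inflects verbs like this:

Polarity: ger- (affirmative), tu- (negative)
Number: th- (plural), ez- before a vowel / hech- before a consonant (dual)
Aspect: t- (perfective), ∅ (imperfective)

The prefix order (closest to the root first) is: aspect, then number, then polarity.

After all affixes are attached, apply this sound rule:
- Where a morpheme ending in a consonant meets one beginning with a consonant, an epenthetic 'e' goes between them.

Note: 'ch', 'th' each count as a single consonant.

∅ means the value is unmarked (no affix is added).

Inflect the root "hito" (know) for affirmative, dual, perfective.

Attach aspect perfective t- → thito.
Attach number dual hech- (before consonant 't') → hechthito.
Attach polarity affirmative ger- → gerhechthito.
Apply epenthesis: gerhechthito → gerehechetehito.

gerehechetehito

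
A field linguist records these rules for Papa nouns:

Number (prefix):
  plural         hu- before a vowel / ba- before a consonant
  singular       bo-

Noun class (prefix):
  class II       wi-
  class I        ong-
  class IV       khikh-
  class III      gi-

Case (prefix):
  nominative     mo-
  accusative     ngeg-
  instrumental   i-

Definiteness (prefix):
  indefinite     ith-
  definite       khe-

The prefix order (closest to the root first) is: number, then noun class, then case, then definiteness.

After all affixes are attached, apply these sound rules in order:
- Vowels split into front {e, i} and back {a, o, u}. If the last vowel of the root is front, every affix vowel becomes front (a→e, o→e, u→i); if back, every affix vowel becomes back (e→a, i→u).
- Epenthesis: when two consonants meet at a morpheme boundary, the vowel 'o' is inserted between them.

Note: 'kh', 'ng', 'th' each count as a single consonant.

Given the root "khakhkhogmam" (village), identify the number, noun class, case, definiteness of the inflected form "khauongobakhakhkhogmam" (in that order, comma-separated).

Segment: khe-i-ong-ba-khakhkhogmam.
number: hu/ba- → plural.
noun class: ong- → class I.
case: i- → instrumental.
definiteness: khe- → definite.

plural, class I, instrumental, definite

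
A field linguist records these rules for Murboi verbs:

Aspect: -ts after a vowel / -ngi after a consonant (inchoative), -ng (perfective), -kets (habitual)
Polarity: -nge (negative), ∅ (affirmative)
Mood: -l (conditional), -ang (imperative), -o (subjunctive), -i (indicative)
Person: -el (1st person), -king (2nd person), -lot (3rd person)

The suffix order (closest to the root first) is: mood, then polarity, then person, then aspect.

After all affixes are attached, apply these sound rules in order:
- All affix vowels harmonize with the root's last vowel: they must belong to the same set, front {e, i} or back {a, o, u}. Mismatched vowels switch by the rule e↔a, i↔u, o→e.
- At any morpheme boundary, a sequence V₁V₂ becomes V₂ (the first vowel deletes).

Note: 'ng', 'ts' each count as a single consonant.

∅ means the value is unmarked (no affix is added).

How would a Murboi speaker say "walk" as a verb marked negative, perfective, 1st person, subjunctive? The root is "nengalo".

nengalongalng

Attach mood subjunctive -o → nengaloo.
Attach polarity negative -nge → nengaloonge.
Attach person 1st person -el → nengaloongeel.
Attach aspect perfective -ng → nengaloongeelng.
Apply vowel harmony: nengaloongeelng → nengaloongaalng.
Apply vowel deletion: nengaloongaalng → nengalongalng.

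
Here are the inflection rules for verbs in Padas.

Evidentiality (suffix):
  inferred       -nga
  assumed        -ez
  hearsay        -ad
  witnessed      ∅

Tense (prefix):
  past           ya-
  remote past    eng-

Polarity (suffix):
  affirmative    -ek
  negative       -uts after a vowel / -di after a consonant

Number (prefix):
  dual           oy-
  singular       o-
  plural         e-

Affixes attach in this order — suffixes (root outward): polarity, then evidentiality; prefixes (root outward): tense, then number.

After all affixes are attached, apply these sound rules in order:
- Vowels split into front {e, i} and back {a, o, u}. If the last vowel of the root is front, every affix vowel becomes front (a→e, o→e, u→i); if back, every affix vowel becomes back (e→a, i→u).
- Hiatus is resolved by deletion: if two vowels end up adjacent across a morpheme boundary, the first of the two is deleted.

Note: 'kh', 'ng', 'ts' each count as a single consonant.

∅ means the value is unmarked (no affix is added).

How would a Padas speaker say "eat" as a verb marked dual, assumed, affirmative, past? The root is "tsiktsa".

oyyatsiktsakaz

Attach tense past ya- → yatsiktsa.
Attach polarity affirmative -ek → yatsiktsaek.
Attach number dual oy- → oyyatsiktsaek.
Attach evidentiality assumed -ez → oyyatsiktsaekez.
Apply vowel harmony: oyyatsiktsaekez → oyyatsiktsaakaz.
Apply vowel deletion: oyyatsiktsaakaz → oyyatsiktsakaz.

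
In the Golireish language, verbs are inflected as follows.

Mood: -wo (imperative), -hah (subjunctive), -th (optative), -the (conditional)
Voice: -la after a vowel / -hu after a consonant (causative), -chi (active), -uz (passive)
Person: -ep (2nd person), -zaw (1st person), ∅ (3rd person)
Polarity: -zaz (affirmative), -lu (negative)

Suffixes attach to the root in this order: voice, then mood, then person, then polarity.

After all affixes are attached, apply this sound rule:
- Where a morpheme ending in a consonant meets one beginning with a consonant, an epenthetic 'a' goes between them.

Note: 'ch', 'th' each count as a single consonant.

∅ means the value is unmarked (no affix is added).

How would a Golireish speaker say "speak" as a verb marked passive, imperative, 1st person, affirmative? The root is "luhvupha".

Attach voice passive -uz → luhvuphauz.
Attach mood imperative -wo → luhvuphauzwo.
Attach person 1st person -zaw → luhvuphauzwozaw.
Attach polarity affirmative -zaz → luhvuphauzwozawzaz.
Apply epenthesis: luhvuphauzwozawzaz → luhvuphauzawozawazaz.

luhvuphauzawozawazaz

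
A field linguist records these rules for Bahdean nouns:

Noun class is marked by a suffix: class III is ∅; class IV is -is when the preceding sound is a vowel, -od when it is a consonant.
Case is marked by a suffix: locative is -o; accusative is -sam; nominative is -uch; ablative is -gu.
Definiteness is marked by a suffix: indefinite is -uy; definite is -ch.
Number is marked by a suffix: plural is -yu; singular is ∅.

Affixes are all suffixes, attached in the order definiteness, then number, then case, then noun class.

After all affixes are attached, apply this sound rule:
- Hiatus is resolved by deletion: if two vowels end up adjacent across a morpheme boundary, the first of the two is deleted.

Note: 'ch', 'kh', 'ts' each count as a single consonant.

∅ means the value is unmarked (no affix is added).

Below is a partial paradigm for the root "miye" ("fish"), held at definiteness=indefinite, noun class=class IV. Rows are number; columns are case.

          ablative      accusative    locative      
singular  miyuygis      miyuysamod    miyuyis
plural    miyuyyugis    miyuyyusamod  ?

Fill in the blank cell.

Attach definiteness indefinite -uy → miyeuy.
Attach number plural -yu → miyeuyyu.
Attach case locative -o → miyeuyyuo.
Attach noun class class IV -is (after vowel 'o') → miyeuyyuois.
Apply vowel deletion: miyeuyyuois → miyuyyis.

miyuyyis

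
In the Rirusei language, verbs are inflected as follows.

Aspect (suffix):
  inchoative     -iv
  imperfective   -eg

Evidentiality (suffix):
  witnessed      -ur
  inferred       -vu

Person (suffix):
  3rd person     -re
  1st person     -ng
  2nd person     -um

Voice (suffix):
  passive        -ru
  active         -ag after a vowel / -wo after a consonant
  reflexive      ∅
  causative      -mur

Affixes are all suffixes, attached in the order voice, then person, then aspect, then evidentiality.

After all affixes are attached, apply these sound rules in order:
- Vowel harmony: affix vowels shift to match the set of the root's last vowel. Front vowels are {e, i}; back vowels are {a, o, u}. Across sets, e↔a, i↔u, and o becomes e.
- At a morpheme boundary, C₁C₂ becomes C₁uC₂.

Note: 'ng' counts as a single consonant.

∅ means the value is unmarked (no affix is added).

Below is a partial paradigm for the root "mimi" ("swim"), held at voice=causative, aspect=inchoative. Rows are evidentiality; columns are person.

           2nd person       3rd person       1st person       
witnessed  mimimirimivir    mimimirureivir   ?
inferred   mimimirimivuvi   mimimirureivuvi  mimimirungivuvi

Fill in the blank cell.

mimimirungivir

Attach voice causative -mur → mimimur.
Attach person 1st person -ng → mimimurng.
Attach aspect inchoative -iv → mimimurngiv.
Attach evidentiality witnessed -ur → mimimurngivur.
Apply vowel harmony: mimimurngivur → mimimirngivir.
Apply epenthesis: mimimirngivir → mimimirungivir.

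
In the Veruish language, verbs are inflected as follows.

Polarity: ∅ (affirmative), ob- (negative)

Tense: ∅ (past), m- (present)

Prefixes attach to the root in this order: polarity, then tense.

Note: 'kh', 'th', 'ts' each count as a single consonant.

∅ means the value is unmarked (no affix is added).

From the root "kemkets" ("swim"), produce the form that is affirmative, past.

polarity = affirmative: zero marking, form stays kemkets.
tense = past: zero marking, form stays kemkets.

kemkets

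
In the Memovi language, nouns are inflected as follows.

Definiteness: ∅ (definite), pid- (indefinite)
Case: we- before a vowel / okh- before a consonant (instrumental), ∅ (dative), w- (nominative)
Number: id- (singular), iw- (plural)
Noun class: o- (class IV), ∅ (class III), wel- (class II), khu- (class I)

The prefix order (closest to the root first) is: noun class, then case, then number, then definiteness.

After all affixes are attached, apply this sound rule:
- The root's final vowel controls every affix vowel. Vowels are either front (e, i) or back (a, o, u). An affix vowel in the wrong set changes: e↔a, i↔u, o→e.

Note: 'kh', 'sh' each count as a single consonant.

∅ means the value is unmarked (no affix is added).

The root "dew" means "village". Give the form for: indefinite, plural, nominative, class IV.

Attach noun class class IV o- → odew.
Attach case nominative w- → wodew.
Attach number plural iw- → iwwodew.
Attach definiteness indefinite pid- → pidiwwodew.
Apply vowel harmony: pidiwwodew → pidiwwedew.

pidiwwedew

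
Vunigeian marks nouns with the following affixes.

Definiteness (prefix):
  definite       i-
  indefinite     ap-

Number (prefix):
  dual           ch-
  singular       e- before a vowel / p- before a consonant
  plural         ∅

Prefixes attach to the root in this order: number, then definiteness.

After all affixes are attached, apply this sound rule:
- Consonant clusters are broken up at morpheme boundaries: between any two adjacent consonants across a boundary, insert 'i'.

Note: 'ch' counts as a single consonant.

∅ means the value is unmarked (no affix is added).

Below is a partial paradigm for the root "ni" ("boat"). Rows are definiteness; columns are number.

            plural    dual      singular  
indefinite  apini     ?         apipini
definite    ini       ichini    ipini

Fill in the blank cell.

apichini

Attach number dual ch- → chni.
Attach definiteness indefinite ap- → apchni.
Apply epenthesis: apchni → apichini.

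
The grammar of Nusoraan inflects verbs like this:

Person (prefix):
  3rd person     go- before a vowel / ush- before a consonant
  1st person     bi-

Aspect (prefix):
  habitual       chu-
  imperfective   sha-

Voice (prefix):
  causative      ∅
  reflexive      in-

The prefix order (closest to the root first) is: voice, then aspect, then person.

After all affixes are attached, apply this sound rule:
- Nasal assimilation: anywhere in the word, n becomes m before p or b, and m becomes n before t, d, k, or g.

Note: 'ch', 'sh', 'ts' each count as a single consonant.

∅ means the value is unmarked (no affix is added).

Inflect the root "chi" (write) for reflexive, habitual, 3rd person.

Attach voice reflexive in- → inchi.
Attach aspect habitual chu- → chuinchi.
Attach person 3rd person ush- (before consonant 'ch') → ushchuinchi.
Nasal assimilation: no change.

ushchuinchi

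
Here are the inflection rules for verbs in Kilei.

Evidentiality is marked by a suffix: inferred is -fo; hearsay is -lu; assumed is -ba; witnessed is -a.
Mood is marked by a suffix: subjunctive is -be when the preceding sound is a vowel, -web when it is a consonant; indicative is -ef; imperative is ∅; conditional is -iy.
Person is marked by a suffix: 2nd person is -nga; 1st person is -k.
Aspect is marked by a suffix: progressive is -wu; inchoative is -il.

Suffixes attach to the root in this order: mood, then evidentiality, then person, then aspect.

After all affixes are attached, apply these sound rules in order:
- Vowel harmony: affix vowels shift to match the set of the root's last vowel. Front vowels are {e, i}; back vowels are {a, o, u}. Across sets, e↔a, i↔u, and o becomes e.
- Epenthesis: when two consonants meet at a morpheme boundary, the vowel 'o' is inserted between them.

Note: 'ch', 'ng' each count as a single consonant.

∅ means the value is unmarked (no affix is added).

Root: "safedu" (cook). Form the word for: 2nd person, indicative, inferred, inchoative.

safeduafofongaul

Attach mood indicative -ef → safeduef.
Attach evidentiality inferred -fo → safedueffo.
Attach person 2nd person -nga → safedueffonga.
Attach aspect inchoative -il → safedueffongail.
Apply vowel harmony: safedueffongail → safeduaffongaul.
Apply epenthesis: safeduaffongaul → safeduafofongaul.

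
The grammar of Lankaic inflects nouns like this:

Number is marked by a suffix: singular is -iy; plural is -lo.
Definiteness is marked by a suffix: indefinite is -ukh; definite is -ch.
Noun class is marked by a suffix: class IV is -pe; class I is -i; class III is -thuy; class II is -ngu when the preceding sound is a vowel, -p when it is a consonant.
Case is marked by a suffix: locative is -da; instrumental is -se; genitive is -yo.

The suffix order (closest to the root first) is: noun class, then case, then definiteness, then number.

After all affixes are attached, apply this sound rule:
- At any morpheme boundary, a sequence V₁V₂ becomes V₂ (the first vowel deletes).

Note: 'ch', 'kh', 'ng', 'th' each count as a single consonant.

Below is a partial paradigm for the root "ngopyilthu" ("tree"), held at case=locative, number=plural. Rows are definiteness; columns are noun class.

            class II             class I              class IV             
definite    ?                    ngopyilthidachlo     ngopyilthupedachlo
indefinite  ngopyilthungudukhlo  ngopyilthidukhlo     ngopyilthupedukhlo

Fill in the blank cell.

ngopyilthungudachlo

Attach noun class class II -ngu (after vowel 'u') → ngopyilthungu.
Attach case locative -da → ngopyilthunguda.
Attach definiteness definite -ch → ngopyilthungudach.
Attach number plural -lo → ngopyilthungudachlo.
Vowel deletion: no change.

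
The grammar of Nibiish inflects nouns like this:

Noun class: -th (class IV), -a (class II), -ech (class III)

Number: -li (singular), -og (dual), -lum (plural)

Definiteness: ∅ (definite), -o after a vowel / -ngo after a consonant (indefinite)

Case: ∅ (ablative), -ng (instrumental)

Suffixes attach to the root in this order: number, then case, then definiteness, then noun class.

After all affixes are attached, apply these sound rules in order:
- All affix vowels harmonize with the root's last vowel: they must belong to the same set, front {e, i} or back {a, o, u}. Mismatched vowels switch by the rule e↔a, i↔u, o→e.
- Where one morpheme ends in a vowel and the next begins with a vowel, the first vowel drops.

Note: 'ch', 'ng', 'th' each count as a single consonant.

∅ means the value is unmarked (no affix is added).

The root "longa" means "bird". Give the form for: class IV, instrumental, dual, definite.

longogngth

Attach number dual -og → longaog.
Attach case instrumental -ng → longaogng.
definiteness = definite: zero marking, form stays longaogng.
Attach noun class class IV -th → longaogngth.
Vowel harmony: no change.
Apply vowel deletion: longaogngth → longogngth.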